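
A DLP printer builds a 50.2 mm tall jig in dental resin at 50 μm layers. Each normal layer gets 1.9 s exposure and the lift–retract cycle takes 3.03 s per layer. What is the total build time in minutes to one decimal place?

Layers = ⌈50.2/0.05⌉ = 1004.
Cycle time: 1.9 + 3.03 → 4.93 s.
Build time: 1004 × 4.93 s = 4949.72 s, i.e. 82.5 minutes.

82.5 minutes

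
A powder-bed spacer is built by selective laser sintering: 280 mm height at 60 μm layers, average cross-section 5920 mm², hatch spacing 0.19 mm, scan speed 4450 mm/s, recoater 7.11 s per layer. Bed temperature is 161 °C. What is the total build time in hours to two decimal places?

18.29 hours

Number of layers: 280 / 0.06 → 4667 (rounded up).
Scan path per layer = 5920 / 0.19, so 31157.9 mm.
Laser time per layer: 31157.9 / 4450 → 7.0018 s.
Time per layer = 7.0018 + 7.11 = 14.1118 s.
Build time = 4667 × 14.1118 = 65859.7706 s = 18.29 hours.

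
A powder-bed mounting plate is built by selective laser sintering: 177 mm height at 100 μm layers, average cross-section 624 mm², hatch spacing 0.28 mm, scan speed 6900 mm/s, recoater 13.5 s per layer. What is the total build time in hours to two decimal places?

Layer count = ceil(177 / 0.1) = 1770.
Scan path per layer = 624 / 0.28, so 2228.6 mm.
Scan time per layer = 2228.6 / 6900, so 0.323 s.
Time per layer = 0.323 + 13.5, so 13.823 s.
Total: 1770 × 13.823 s = 24466.71 s → 6.80 hours.

6.80 hours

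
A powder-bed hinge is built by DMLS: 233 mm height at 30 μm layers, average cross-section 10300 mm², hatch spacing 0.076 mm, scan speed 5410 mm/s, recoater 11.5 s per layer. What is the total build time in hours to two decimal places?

78.86 hours

Number of layers: 233 / 0.03 → 7767 (rounded up).
Hatch length per layer = 10300 / 0.076 = 135526.3 mm.
Scan time per layer = 135526.3 / 5410 = 25.0511 s.
Layer cycle: 25.0511 + 11.5 → 36.5511 s.
Total: 7767 × 36.5511 s = 283892.3937 s → 78.86 hours.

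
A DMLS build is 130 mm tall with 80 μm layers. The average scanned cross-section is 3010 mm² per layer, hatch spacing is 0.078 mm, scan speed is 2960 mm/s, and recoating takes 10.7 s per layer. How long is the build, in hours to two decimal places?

10.71 hours

Layer count = ceil(130 / 0.08) = 1625.
Hatch length per layer = 3010 / 0.078 = 38589.7 mm.
Scan time per layer: 38589.7 / 2960 → 13.0371 s.
Per-layer time = 13.0371 + 10.7 = 23.7371 s.
1625 layers × 23.7371 s/layer = 38572.7875 s, i.e. 10.71 hours.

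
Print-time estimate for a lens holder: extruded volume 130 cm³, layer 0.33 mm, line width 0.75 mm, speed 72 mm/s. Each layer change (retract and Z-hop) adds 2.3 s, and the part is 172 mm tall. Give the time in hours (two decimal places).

Line area: 0.33 × 0.75 → 0.2475 mm².
Path length: 130000 mm³ / 0.2475 mm² → 525252.5 mm.
Time extruding = 525252.5 / 72 = 7295.2 s.
Number of layers: 172 / 0.33 → 522 (rounded up).
Non-print overhead = 522 × 2.3, so 1200.6 s.
Total = 7295.2 + 1200.6 = 8495.8 s = 2.36 hours.

2.36 hours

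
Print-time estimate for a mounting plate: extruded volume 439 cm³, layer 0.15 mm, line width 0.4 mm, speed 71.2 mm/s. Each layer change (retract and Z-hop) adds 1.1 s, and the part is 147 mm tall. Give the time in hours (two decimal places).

Bead cross-section = 0.15 × 0.4, so 0.06 mm².
Total extruded path = 439000/0.06 = 7316666.7 mm.
Print-move time = 7316666.7 / 71.2, so 102762.2 s.
Number of layers: 147 / 0.15 → 980 (rounded up).
Z-hop total: 980 × 1.1 → 1078 s.
Altogether 102762.2 + 1078 = 103840.2 s, i.e. 28.84 hours.

28.84 hours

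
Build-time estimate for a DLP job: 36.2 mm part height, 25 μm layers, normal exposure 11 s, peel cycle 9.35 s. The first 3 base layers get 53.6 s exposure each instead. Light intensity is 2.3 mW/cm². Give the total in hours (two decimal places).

8.22 hours

Layers = ⌈36.2/0.025⌉ = 1448.
Burn-in layers: 3 × (53.6 + 9.35) → 188.85 s.
Regular layers = 1445 × (11 + 9.35), so 29405.75 s.
Total = 188.85 + 29405.75 = 29594.6 s = 8.22 hours.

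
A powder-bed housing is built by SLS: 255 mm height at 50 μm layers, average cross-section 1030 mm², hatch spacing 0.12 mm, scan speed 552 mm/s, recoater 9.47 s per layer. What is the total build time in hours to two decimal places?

Number of layers: 255 / 0.05 → 5100 (rounded up).
Scan path per layer: 1030 / 0.12 → 8583.3 mm.
Scan time per layer = 8583.3 / 552, so 15.5495 s.
Time per layer: 15.5495 + 9.47 → 25.0195 s.
Total: 5100 × 25.0195 s = 127599.45 s → 35.44 hours.

35.44 hours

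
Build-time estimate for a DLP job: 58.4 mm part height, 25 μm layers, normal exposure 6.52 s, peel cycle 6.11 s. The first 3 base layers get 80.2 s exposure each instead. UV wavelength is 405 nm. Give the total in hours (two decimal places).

Number of layers: 58.4 / 0.025 → 2336 (rounded up).
Bottom layers: 3 × (80.2 + 6.11) → 258.93 s.
Remaining layers: 2333 × (6.52 + 6.11) → 29465.79 s.
Total = 258.93 + 29465.79 = 29724.72 s = 8.26 hours.

8.26 hours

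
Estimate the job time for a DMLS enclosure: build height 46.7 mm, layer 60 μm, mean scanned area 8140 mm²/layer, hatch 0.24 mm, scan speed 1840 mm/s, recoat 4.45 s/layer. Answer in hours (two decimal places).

Layers = ⌈46.7/0.06⌉ = 779.
Hatch length per layer = 8140 / 0.24, so 33916.7 mm.
Scan time per layer = 33916.7 / 1840, so 18.433 s.
Time per layer: 18.433 + 4.45 → 22.883 s.
779 layers × 22.883 s/layer = 17825.857 s, i.e. 4.95 hours.

4.95 hours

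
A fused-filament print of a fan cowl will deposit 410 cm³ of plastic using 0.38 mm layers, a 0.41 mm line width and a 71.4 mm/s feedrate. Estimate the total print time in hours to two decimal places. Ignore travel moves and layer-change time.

Line area: 0.38 × 0.41 → 0.1558 mm².
Total extruded path = 410000/0.1558 = 2631578.9 mm.
Extrusion time = 2631578.9 / 71.4 = 36856.8 s.
That's 36856.8 s → 10.24 hours.

10.24 hours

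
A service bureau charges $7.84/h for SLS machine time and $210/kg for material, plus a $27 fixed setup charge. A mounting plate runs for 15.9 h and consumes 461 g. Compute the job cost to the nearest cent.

Machine cost = 7.84 × 15.9, so $124.656.
Material cost = 210 × 461/1000 = $96.81.
Adding setup: 124.656 + 96.81 + 27 → 248.466 ≈ $248.47.

$248.47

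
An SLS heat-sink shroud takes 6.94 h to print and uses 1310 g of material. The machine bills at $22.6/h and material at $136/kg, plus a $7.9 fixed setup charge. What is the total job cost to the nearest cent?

Machine cost: 22.6 × 6.94 → $156.844.
Material cost: 136 × 1310/1000 → $178.16.
Adding setup: 156.844 + 178.16 + 7.9 → 342.904 ≈ $342.90.

$342.90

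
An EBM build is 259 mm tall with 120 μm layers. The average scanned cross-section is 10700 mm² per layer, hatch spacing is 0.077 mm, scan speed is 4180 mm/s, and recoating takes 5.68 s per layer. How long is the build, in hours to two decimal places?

23.34 hours

Layers = ⌈259/0.12⌉ = 2159.
Per-layer scan distance = 10700 / 0.077, so 138961 mm.
Per-layer scan time: 138961 / 4180 → 33.2443 s.
Per-layer time = 33.2443 + 5.68 = 38.9243 s.
2159 layers × 38.9243 s/layer = 84037.5637 s, i.e. 23.34 hours.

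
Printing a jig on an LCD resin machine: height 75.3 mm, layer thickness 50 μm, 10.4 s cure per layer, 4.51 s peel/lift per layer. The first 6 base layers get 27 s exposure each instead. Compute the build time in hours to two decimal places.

Layer count = ceil(75.3 / 0.05) = 1506.
Burn-in layers = 6 × (27 + 4.51), so 189.06 s.
Normal layers = 1500 × (10.4 + 4.51), so 22365 s.
Total = 189.06 + 22365 = 22554.06 s = 6.27 hours.

6.27 hours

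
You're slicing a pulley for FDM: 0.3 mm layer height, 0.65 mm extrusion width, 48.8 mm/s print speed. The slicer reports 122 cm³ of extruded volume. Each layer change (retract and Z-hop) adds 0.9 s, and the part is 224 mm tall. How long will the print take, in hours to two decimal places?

Extrusion cross-section = 0.3 × 0.65, so 0.195 mm².
Path length: 122000 mm³ / 0.195 mm² → 625641 mm.
Extrusion time = 625641 / 48.8 = 12820.5 s.
Layer count = ceil(224 / 0.3) = 747.
Layer-change overhead = 747 × 0.9, so 672.3 s.
Altogether 12820.5 + 672.3 = 13492.8 s, i.e. 3.75 hours.

3.75 hours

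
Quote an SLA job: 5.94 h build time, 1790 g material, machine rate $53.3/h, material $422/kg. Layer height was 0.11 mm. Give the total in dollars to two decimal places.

$1071.98

Time charge = 53.3 × 5.94, so $316.602.
Feedstock cost = 422 × 1790/1000, so $755.38.
Total = 316.602 + 755.38 = 1071.982 ≈ $1071.98.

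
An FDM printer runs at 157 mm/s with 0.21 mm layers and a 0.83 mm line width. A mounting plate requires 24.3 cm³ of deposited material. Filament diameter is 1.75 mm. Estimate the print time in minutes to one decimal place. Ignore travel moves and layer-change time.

Bead cross-section = 0.21 × 0.83 = 0.1743 mm².
Path length: 24300 mm³ / 0.1743 mm² → 139414.8 mm.
Extrusion time: 139414.8 / 157 → 888 s.
That's 888 s → 14.8 minutes.

14.8 minutes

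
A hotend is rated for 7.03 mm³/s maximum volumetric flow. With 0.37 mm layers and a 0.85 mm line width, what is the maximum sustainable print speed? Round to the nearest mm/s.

22 mm/s

Extrusion cross-section: 0.37 × 0.85 → 0.3145 mm².
v_max = Q/A = 7.03/0.3145 = 22.35 mm/s → 22 mm/s.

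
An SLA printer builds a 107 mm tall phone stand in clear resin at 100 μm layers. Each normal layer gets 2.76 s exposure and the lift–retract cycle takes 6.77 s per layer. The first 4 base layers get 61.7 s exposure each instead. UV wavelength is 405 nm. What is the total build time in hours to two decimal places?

2.90 hours

Number of layers: 107 / 0.1 → 1070 (rounded up).
Bottom layers = 4 × (61.7 + 6.77), so 273.88 s.
Normal layers = 1066 × (2.76 + 6.77), so 10158.98 s.
Total = 273.88 + 10158.98 = 10432.86 s = 2.90 hours.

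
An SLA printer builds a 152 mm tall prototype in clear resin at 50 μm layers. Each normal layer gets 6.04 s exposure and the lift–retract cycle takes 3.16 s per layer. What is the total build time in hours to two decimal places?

Layers = ⌈152/0.05⌉ = 3040.
Cycle time = 6.04 + 3.16, so 9.2 s.
Total = 3040 × 9.2 = 27968 s = 7.77 hours.

7.77 hours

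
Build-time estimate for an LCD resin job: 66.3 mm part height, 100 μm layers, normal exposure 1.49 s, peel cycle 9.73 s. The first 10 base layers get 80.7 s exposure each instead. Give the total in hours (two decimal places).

2.29 hours

Layer count = ceil(66.3 / 0.1) = 663.
Bottom layers: 10 × (80.7 + 9.73) → 904.3 s.
Remaining layers = 653 × (1.49 + 9.73), so 7326.66 s.
Sum: 904.3 + 7326.66 = 8230.96 s → 2.29 hours.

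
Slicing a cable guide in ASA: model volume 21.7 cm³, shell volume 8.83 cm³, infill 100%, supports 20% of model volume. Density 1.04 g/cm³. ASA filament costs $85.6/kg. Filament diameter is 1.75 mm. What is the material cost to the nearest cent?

Infill region = 21.7 − 8.83, so 12.87 cm³.
Infill volume = 1.00 × 12.87, so 12.87 cm³.
Support = 0.20 × 21.7 = 4.34 cm³.
Deposited volume = 8.83 + 12.87 + 4.34, so 26.04 cm³.
Mass = 26.04 × 1.04, so 27.0816 g.
At $85.6/kg: 27.0816/1000 × 85.6 = $2.32.

$2.32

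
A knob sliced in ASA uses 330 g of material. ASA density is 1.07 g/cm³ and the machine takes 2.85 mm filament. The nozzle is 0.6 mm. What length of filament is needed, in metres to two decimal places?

48.34 m

Extruded volume: 330/1.07 = 308.4112 cm³ (308411.2 mm³).
Filament cross-section = π × (2.85/2)² = 6.3794 mm².
L = V/A = 308411.2/6.3794 = 48344.86 mm → 48.34 m.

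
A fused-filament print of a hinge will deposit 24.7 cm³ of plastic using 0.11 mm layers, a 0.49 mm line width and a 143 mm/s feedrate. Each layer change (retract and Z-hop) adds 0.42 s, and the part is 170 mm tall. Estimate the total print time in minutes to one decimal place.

64.2 minutes

Line area = 0.11 × 0.49, so 0.0539 mm².
Path length: 24700 mm³ / 0.0539 mm² → 458256 mm.
Extrusion time: 458256 / 143 → 3204.6 s.
Layers = ⌈170/0.11⌉ = 1546.
Non-print overhead = 1546 × 0.42, so 649.32 s.
Total = 3204.6 + 649.32 = 3853.92 s = 64.2 minutes.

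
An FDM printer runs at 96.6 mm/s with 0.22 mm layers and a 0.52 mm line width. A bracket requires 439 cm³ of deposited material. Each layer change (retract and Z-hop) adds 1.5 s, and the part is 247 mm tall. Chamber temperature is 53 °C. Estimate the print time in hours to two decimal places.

Line area = 0.22 × 0.52 = 0.1144 mm².
Total extruded path = 439000/0.1144 = 3837412.6 mm.
Time extruding = 3837412.6 / 96.6 = 39724.8 s.
Layer count = ceil(247 / 0.22) = 1123.
Non-print overhead = 1123 × 1.5 = 1684.5 s.
Total = 39724.8 + 1684.5 = 41409.3 s = 11.50 hours.

11.50 hours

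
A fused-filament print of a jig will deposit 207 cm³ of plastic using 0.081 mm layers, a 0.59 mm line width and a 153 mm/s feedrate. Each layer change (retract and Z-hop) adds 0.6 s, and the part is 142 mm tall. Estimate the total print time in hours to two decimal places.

8.16 hours

Extrusion cross-section = 0.081 × 0.59 = 0.04779 mm².
Total extruded path = 207000/0.04779 = 4331450.1 mm.
Extrusion time = 4331450.1 / 153, so 28310.1 s.
Layers = ⌈142/0.081⌉ = 1754.
Non-print overhead = 1754 × 0.6 = 1052.4 s.
Altogether 28310.1 + 1052.4 = 29362.5 s, i.e. 8.16 hours.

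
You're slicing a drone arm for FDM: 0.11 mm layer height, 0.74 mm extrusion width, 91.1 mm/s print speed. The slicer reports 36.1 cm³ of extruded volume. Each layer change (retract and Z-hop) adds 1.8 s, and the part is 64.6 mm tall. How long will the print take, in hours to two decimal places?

1.65 hours

Bead cross-section = 0.11 × 0.74 = 0.0814 mm².
Total extruded path = 36100/0.0814 = 443488.9 mm.
Time extruding = 443488.9 / 91.1 = 4868.2 s.
Layer count = ceil(64.6 / 0.11) = 588.
Non-print overhead = 588 × 1.8 = 1058.4 s.
Altogether 4868.2 + 1058.4 = 5926.6 s, i.e. 1.65 hours.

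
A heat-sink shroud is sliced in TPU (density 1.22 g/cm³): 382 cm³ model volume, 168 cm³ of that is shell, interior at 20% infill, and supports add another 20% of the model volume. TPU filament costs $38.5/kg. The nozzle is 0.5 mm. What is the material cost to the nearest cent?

$13.49

Interior volume: 382 − 168 → 214 cm³.
Infill deposited = 0.20 × 214, so 42.8 cm³.
Support: 0.20 × 382 → 76.4 cm³.
Deposited volume: 168 + 42.8 + 76.4 → 287.2 cm³.
Mass: 287.2 × 1.22 → 350.384 g.
At $38.5/kg: 350.384/1000 × 38.5 = $13.49.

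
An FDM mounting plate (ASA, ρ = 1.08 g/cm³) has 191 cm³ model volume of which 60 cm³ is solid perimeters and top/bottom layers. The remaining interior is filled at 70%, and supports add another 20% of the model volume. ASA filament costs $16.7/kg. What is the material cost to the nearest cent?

Volume inside the shell: 191 − 60 → 131 cm³.
Infill deposited = 0.70 × 131 = 91.7 cm³.
Support = 0.20 × 191 = 38.2 cm³.
Total extruded = 60 + 91.7 + 38.2, so 189.9 cm³.
Mass = 189.9 × 1.08 = 205.092 g.
At $16.7/kg: 205.092/1000 × 16.7 = $3.43.

$3.43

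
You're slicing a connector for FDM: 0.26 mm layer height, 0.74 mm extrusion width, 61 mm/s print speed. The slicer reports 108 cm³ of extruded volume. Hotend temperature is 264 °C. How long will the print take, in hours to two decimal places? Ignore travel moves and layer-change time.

2.56 hours

Bead cross-section = 0.26 × 0.74 = 0.1924 mm².
Total extruded path = 108000/0.1924 = 561330.6 mm.
Extrusion time = 561330.6 / 61 = 9202.1 s.
Converting: 9202.1 s = 2.56 hours.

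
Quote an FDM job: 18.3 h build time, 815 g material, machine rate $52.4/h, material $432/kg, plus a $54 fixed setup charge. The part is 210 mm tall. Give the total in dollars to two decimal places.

$1365.00

Machine-time cost: 52.4 × 18.3 → $958.92.
Material cost = 432 × 815/1000 = $352.08.
Total = 958.92 + 352.08 + 54 = $1365.00.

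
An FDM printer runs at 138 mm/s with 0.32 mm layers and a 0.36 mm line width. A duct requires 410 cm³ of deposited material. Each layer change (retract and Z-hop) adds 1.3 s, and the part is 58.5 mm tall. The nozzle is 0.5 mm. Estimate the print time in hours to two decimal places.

Bead cross-section: 0.32 × 0.36 → 0.1152 mm².
Total extruded path = 410000/0.1152 = 3559027.8 mm.
Print-move time = 3559027.8 / 138, so 25790.1 s.
Layer count = ceil(58.5 / 0.32) = 183.
Layer-change overhead: 183 × 1.3 → 237.9 s.
Altogether 25790.1 + 237.9 = 26028 s, i.e. 7.23 hours.

7.23 hours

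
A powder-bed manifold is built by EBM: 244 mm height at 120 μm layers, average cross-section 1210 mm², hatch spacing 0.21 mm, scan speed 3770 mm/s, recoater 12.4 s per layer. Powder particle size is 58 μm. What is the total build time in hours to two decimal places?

Number of layers: 244 / 0.12 → 2034 (rounded up).
Scan path per layer: 1210 / 0.21 → 5761.9 mm.
Per-layer scan time: 5761.9 / 3770 → 1.5284 s.
Per-layer time = 1.5284 + 12.4, so 13.9284 s.
Build time = 2034 × 13.9284 = 28330.3656 s = 7.87 hours.

7.87 hours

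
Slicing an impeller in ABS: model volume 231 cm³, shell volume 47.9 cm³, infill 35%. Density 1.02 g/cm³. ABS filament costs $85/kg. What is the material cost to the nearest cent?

$9.71

Volume inside the shell: 231 − 47.9 → 183.1 cm³.
Infill volume = 0.35 × 183.1 = 64.085 cm³.
Total extruded = 47.9 + 64.085, so 111.985 cm³.
Mass: 111.985 × 1.02 → 114.2247 g.
At $85/kg: 114.2247/1000 × 85 = $9.71.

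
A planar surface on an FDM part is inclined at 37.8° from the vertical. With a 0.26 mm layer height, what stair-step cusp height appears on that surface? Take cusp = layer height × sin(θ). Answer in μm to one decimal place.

sin(37.8°) = 0.6129, so cusp = 0.26 × 0.6129 = 0.159354 mm → 159.4 μm.

159.4 μm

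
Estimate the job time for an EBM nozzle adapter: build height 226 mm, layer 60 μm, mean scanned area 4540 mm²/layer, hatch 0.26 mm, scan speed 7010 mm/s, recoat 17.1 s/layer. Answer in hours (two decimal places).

Number of layers: 226 / 0.06 → 3767 (rounded up).
Hatch length per layer = 4540 / 0.26, so 17461.5 mm.
Scan time per layer: 17461.5 / 7010 → 2.4909 s.
Time per layer = 2.4909 + 17.1 = 19.5909 s.
Total: 3767 × 19.5909 s = 73798.9203 s → 20.50 hours.

20.50 hours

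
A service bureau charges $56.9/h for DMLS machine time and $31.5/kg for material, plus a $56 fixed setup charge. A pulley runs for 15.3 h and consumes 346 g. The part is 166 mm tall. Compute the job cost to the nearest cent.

$937.47

Time charge = 56.9 × 15.3, so $870.57.
Material charge = 31.5 × 346/1000, so $10.899.
Total = 870.57 + 10.899 + 56 = 937.469 ≈ $937.47.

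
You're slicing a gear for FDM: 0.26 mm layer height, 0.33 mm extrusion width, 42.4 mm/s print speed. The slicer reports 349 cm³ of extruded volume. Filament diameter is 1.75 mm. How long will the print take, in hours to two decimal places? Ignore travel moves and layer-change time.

26.65 hours

Line area = 0.26 × 0.33, so 0.0858 mm².
Toolpath length = 349 cm³ / 0.0858 mm² = 349000 / 0.0858 = 4067599.1 mm.
Print-move time = 4067599.1 / 42.4 = 95933.9 s.
That's 95933.9 s → 26.65 hours.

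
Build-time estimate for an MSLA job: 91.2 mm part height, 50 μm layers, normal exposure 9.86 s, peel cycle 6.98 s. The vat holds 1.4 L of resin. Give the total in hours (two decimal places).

Number of layers: 91.2 / 0.05 → 1824 (rounded up).
Each layer takes = 9.86 + 6.98, so 16.84 s.
Build time: 1824 × 16.84 s = 30716.16 s, i.e. 8.53 hours.

8.53 hours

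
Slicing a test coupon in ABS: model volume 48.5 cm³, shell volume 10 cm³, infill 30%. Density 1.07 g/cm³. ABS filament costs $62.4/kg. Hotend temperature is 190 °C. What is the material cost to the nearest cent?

$1.44

Volume inside the shell: 48.5 − 10 → 38.5 cm³.
Deposited infill: 0.30 × 38.5 → 11.55 cm³.
Deposited volume = 10 + 11.55 = 21.55 cm³.
Mass = 21.55 × 1.07 = 23.0585 g.
Cost = 23.0585 g / 1000 × $62.4/kg = $1.44.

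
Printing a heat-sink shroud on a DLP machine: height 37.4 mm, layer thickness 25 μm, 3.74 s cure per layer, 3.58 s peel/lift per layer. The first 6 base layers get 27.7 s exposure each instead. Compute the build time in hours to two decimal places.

Layer count = ceil(37.4 / 0.025) = 1496.
Base layers: 6 × (27.7 + 3.58) → 187.68 s.
Normal layers = 1490 × (3.74 + 3.58) = 10906.8 s.
Sum: 187.68 + 10906.8 = 11094.48 s → 3.08 hours.

3.08 hours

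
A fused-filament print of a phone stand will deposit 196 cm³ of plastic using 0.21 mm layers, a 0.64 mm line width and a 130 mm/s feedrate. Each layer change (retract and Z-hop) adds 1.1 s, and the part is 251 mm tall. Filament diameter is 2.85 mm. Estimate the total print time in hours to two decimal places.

Line area = 0.21 × 0.64 = 0.1344 mm².
Path length: 196000 mm³ / 0.1344 mm² → 1458333.3 mm.
Extrusion time: 1458333.3 / 130 → 11217.9 s.
Layers = ⌈251/0.21⌉ = 1196.
Z-hop total: 1196 × 1.1 → 1315.6 s.
Total = 11217.9 + 1315.6 = 12533.5 s = 3.48 hours.

3.48 hours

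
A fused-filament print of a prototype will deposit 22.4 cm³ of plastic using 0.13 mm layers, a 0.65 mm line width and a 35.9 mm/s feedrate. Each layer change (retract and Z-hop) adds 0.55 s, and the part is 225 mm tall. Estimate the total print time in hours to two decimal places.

Extrusion cross-section = 0.13 × 0.65 = 0.0845 mm².
Total extruded path = 22400/0.0845 = 265088.8 mm.
Time extruding: 265088.8 / 35.9 → 7384.1 s.
Layers = ⌈225/0.13⌉ = 1731.
Z-hop total = 1731 × 0.55, so 952.05 s.
Total = 7384.1 + 952.05 = 8336.15 s = 2.32 hours.

2.32 hours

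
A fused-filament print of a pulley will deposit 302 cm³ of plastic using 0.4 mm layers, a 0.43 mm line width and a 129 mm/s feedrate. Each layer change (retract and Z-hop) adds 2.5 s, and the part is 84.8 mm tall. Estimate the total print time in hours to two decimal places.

3.93 hours

Extrusion cross-section: 0.4 × 0.43 → 0.172 mm².
Path length: 302000 mm³ / 0.172 mm² → 1755814 mm.
Extrusion time = 1755814 / 129 = 13611 s.
Number of layers: 84.8 / 0.4 → 212 (rounded up).
Non-print overhead = 212 × 2.5 = 530 s.
Total = 13611 + 530 = 14141 s = 3.93 hours.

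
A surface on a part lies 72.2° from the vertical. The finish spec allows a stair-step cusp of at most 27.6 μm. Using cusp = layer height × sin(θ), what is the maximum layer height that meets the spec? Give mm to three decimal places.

Layer height = cusp / sin(72.2°) = 0.0276 / 0.9521 = 0.029 mm.

0.029 mm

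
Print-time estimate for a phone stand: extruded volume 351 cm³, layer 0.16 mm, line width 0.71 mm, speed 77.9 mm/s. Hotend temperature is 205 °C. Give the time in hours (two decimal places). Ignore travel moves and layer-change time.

Line area = 0.16 × 0.71 = 0.1136 mm².
Toolpath length = 351 cm³ / 0.1136 mm² = 351000 / 0.1136 = 3089788.7 mm.
Print-move time = 3089788.7 / 77.9 = 39663.5 s.
In the requested units: 39663.5 s = 11.02 hours.

11.02 hours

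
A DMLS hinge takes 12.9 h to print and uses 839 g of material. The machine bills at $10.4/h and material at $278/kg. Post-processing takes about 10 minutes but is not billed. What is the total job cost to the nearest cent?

$367.40

Machine cost = 10.4 × 12.9, so $134.16.
Feedstock cost = 278 × 839/1000, so $233.242.
Job cost: 134.16 + 233.242 = 367.402 ≈ $367.40.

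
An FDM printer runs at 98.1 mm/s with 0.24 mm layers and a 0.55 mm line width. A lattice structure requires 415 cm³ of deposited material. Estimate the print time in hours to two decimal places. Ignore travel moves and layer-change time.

Extrusion cross-section: 0.24 × 0.55 → 0.132 mm².
Toolpath length = 415 cm³ / 0.132 mm² = 415000 / 0.132 = 3143939.4 mm.
Extrusion time: 3143939.4 / 98.1 → 32048.3 s.
That's 32048.3 s → 8.90 hours.

8.90 hours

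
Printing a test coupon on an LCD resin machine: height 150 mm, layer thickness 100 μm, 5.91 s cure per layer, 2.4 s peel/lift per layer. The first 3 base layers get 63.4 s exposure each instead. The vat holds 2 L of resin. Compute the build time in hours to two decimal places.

3.51 hours

Layer count = ceil(150 / 0.1) = 1500.
Bottom layers = 3 × (63.4 + 2.4), so 197.4 s.
Regular layers = 1497 × (5.91 + 2.4), so 12440.07 s.
Total = 197.4 + 12440.07 = 12637.47 s = 3.51 hours.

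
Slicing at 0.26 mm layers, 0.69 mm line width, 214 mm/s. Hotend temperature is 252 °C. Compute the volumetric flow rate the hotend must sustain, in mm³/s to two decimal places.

38.39

A: 0.26 × 0.69 → 0.1794 mm².
Q = v·A = 214 × 0.1794 = 38.39 mm³/s.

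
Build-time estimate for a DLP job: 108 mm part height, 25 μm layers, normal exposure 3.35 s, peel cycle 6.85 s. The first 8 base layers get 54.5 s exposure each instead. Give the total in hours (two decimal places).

Layers = ⌈108/0.025⌉ = 4320.
Base layers = 8 × (54.5 + 6.85), so 490.8 s.
Remaining layers = 4312 × (3.35 + 6.85) = 43982.4 s.
Sum: 490.8 + 43982.4 = 44473.2 s → 12.35 hours.

12.35 hours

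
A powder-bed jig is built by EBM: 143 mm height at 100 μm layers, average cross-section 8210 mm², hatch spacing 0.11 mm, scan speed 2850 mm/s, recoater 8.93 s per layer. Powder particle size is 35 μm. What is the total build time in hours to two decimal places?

Layers = ⌈143/0.1⌉ = 1430.
Scan path per layer: 8210 / 0.11 → 74636.4 mm.
Per-layer scan time: 74636.4 / 2850 → 26.1882 s.
Time per layer = 26.1882 + 8.93 = 35.1182 s.
Total: 1430 × 35.1182 s = 50219.026 s → 13.95 hours.

13.95 hours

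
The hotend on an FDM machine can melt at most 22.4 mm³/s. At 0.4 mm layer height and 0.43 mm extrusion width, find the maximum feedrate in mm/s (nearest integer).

Extrusion cross-section: 0.4 × 0.43 → 0.172 mm².
Max speed = 22.4 / 0.172 = 130.23 ≈ 130 mm/s.

130 mm/s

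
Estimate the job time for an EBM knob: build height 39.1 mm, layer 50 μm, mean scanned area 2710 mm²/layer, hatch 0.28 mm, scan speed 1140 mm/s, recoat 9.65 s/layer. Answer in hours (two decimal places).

Number of layers: 39.1 / 0.05 → 782 (rounded up).
Scan path per layer: 2710 / 0.28 → 9678.6 mm.
Scan time per layer: 9678.6 / 1140 → 8.49 s.
Time per layer: 8.49 + 9.65 → 18.14 s.
Build time = 782 × 18.14 = 14185.48 s = 3.94 hours.

3.94 hours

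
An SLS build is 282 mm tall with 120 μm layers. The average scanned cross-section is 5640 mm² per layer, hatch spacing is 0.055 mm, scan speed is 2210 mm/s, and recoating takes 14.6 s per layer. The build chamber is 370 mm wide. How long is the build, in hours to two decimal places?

Layer count = ceil(282 / 0.12) = 2350.
Hatch length per layer = 5640 / 0.055, so 102545.5 mm.
Laser time per layer = 102545.5 / 2210 = 46.4007 s.
Layer cycle = 46.4007 + 14.6 = 61.0007 s.
Total: 2350 × 61.0007 s = 143351.645 s → 39.82 hours.

39.82 hours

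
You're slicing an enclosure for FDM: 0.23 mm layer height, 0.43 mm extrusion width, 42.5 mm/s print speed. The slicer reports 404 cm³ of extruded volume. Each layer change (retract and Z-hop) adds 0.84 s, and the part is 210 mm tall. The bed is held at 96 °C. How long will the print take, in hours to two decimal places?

26.91 hours

Bead cross-section = 0.23 × 0.43, so 0.0989 mm².
Toolpath length = 404 cm³ / 0.0989 mm² = 404000 / 0.0989 = 4084934.3 mm.
Time extruding = 4084934.3 / 42.5, so 96116.1 s.
Number of layers: 210 / 0.23 → 914 (rounded up).
Z-hop total = 914 × 0.84 = 767.76 s.
Altogether 96116.1 + 767.76 = 96883.86 s, i.e. 26.91 hours.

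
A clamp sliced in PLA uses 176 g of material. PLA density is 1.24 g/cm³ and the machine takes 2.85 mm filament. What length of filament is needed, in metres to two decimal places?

22.25 m

Volume = 176 g / 1.24 g·cm⁻³ = 141.9355 cm³ = 141935.5 mm³.
Cross-section of 2.85 mm filament: π·(2.85/2)² = 6.3794 mm².
L = V/A = 141935.5/6.3794 = 22249.04 mm → 22.25 m.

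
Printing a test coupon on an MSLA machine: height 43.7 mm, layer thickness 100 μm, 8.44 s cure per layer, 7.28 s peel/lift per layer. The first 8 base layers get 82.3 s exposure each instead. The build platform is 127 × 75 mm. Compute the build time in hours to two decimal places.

Number of layers: 43.7 / 0.1 → 437 (rounded up).
Bottom layers = 8 × (82.3 + 7.28) = 716.64 s.
Normal layers = 429 × (8.44 + 7.28) = 6743.88 s.
Total = 716.64 + 6743.88 = 7460.52 s = 2.07 hours.

2.07 hours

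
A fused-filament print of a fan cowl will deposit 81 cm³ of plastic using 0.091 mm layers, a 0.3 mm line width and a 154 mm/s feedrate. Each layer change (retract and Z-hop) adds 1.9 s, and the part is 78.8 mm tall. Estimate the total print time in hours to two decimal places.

5.81 hours

Extrusion cross-section: 0.091 × 0.3 → 0.0273 mm².
Total extruded path = 81000/0.0273 = 2967033 mm.
Time extruding: 2967033 / 154 → 19266.4 s.
Number of layers: 78.8 / 0.091 → 866 (rounded up).
Z-hop total = 866 × 1.9 = 1645.4 s.
Altogether 19266.4 + 1645.4 = 20911.8 s, i.e. 5.81 hours.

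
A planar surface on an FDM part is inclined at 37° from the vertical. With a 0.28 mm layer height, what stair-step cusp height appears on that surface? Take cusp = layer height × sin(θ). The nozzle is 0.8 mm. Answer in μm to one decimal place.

168.5 μm

sin(37°) = 0.6018, so cusp = 0.28 × 0.6018 = 0.168504 mm → 168.5 μm.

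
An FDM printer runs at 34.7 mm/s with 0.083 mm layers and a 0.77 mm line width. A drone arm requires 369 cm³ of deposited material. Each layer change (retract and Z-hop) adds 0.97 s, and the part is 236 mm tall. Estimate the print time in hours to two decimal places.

46.99 hours

Extrusion cross-section = 0.083 × 0.77, so 0.06391 mm².
Toolpath length = 369 cm³ / 0.06391 mm² = 369000 / 0.06391 = 5773744.3 mm.
Extrusion time = 5773744.3 / 34.7, so 166390.3 s.
Layers = ⌈236/0.083⌉ = 2844.
Non-print overhead: 2844 × 0.97 → 2758.68 s.
Total = 166390.3 + 2758.68 = 169148.98 s = 46.99 hours.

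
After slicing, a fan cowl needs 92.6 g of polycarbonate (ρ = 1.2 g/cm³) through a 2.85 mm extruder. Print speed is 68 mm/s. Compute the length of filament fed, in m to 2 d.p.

12.10 m

Volume = 92.6 g / 1.2 g·cm⁻³ = 77.1667 cm³ = 77166.7 mm³.
Filament cross-section = π × (2.85/2)² = 6.3794 mm².
Length = 77166.7 / 6.3794 = 12096.23 mm = 12.10 m.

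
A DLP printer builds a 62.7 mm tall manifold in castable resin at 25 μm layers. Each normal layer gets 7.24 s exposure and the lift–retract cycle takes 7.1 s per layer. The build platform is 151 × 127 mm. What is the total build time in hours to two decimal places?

9.99 hours

Layers = ⌈62.7/0.025⌉ = 2508.
Each layer takes = 7.24 + 7.1 = 14.34 s.
Total = 2508 × 14.34 = 35964.72 s = 9.99 hours.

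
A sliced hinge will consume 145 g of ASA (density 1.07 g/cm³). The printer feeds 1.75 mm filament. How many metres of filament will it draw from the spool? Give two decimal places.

Extruded volume: 145/1.07 = 135.514 cm³ (135514 mm³).
Cross-section of 1.75 mm filament: π·(1.75/2)² = 2.4053 mm².
Length = 135514 / 2.4053 = 56339.75 mm = 56.34 m.

56.34 m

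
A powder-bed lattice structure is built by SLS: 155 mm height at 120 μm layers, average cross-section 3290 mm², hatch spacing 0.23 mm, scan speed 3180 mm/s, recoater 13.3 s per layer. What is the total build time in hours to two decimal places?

Number of layers: 155 / 0.12 → 1292 (rounded up).
Per-layer scan distance = 3290 / 0.23 = 14304.3 mm.
Laser time per layer: 14304.3 / 3180 → 4.4982 s.
Time per layer: 4.4982 + 13.3 → 17.7982 s.
Total: 1292 × 17.7982 s = 22995.2744 s → 6.39 hours.

6.39 hours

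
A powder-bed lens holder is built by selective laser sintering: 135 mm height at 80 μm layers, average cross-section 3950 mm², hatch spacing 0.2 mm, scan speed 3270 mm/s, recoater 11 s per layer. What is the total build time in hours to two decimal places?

7.99 hours

Layer count = ceil(135 / 0.08) = 1688.
Scan path per layer = 3950 / 0.2, so 19750 mm.
Laser time per layer = 19750 / 3270, so 6.0398 s.
Per-layer time: 6.0398 + 11 → 17.0398 s.
Build time = 1688 × 17.0398 = 28763.1824 s = 7.99 hours.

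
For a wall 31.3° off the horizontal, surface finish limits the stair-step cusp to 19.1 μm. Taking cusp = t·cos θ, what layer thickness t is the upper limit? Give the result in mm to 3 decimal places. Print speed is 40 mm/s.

cos(31.3°) = 0.8545; t_max = 0.0191/0.8545 = 0.022 mm.

0.022 mm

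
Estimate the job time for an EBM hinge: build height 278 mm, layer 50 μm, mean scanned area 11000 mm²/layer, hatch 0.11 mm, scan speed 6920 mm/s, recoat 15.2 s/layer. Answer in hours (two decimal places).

Layer count = ceil(278 / 0.05) = 5560.
Per-layer scan distance: 11000 / 0.11 → 100000 mm.
Beam time per layer = 100000 / 6920 = 14.4509 s.
Time per layer = 14.4509 + 15.2 = 29.6509 s.
Total: 5560 × 29.6509 s = 164859.004 s → 45.79 hours.

45.79 hours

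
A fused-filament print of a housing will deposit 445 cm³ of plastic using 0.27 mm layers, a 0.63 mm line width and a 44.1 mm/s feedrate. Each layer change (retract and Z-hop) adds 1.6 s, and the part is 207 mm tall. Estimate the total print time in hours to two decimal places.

16.82 hours

Line area = 0.27 × 0.63, so 0.1701 mm².
Path length: 445000 mm³ / 0.1701 mm² → 2616108.2 mm.
Time extruding = 2616108.2 / 44.1, so 59322.2 s.
Number of layers: 207 / 0.27 → 767 (rounded up).
Non-print overhead = 767 × 1.6 = 1227.2 s.
Altogether 59322.2 + 1227.2 = 60549.4 s, i.e. 16.82 hours.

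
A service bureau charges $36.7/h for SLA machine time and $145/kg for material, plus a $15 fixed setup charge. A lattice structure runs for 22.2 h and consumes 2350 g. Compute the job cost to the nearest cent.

Time charge = 36.7 × 22.2, so $814.74.
Feedstock cost = 145 × 2350/1000, so $340.75.
Adding setup: 814.74 + 340.75 + 15 → $1170.49.

$1170.49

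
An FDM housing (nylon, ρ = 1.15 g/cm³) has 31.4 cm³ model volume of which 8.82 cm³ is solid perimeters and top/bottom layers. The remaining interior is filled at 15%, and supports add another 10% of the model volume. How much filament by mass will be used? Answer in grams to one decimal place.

Interior volume = 31.4 − 8.82, so 22.58 cm³.
Deposited infill: 0.15 × 22.58 → 3.387 cm³.
Support = 0.10 × 31.4 = 3.14 cm³.
Total printed volume = 8.82 + 3.387 + 3.14, so 15.347 cm³.
Mass = 15.347 × 1.15, so 17.64905 g.

17.6 g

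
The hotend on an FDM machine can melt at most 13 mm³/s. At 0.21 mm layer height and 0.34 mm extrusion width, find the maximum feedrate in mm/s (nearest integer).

182 mm/s

Extrusion cross-section = 0.21 × 0.34 = 0.0714 mm².
Max speed = 13 / 0.0714 = 182.07 ≈ 182 mm/s.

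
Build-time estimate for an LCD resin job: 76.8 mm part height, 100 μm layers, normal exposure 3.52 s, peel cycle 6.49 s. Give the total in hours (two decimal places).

2.14 hours

Number of layers: 76.8 / 0.1 → 768 (rounded up).
Cycle time = 3.52 + 6.49 = 10.01 s.
Build time: 768 × 10.01 s = 7687.68 s, i.e. 2.14 hours.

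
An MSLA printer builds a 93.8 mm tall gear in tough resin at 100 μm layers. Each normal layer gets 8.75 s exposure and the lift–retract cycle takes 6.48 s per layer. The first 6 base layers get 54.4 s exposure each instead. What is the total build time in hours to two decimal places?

Number of layers: 93.8 / 0.1 → 938 (rounded up).
Base layers = 6 × (54.4 + 6.48), so 365.28 s.
Regular layers = 932 × (8.75 + 6.48) = 14194.36 s.
Sum: 365.28 + 14194.36 = 14559.64 s → 4.04 hours.

4.04 hours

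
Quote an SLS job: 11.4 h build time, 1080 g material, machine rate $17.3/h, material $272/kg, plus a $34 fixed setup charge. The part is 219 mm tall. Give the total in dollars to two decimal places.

Machine-time cost = 17.3 × 11.4, so $197.22.
Material cost: 272 × 1080/1000 → $293.76.
Adding setup: 197.22 + 293.76 + 34 → $524.98.

$524.98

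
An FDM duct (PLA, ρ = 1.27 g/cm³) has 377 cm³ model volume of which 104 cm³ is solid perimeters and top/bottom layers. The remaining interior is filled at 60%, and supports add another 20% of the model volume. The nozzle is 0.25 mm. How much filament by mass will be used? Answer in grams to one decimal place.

435.9 g

Infill region: 377 − 104 → 273 cm³.
Infill volume: 0.60 × 273 → 163.8 cm³.
Support: 0.20 × 377 → 75.4 cm³.
Total printed volume = 104 + 163.8 + 75.4, so 343.2 cm³.
Mass: 343.2 × 1.27 → 435.864 g.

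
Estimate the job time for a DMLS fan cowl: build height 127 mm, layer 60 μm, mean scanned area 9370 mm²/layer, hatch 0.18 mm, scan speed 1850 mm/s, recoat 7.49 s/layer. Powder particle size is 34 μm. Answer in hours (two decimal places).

Number of layers: 127 / 0.06 → 2117 (rounded up).
Scan path per layer = 9370 / 0.18, so 52055.6 mm.
Laser time per layer = 52055.6 / 1850 = 28.1382 s.
Per-layer time = 28.1382 + 7.49, so 35.6282 s.
Total: 2117 × 35.6282 s = 75424.8994 s → 20.95 hours.

20.95 hours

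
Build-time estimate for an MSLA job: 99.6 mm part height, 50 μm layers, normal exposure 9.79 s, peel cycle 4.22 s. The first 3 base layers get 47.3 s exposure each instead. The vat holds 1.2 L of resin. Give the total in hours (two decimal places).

7.78 hours

Layer count = ceil(99.6 / 0.05) = 1992.
Burn-in layers = 3 × (47.3 + 4.22), so 154.56 s.
Remaining layers = 1989 × (9.79 + 4.22), so 27865.89 s.
Total = 154.56 + 27865.89 = 28020.45 s = 7.78 hours.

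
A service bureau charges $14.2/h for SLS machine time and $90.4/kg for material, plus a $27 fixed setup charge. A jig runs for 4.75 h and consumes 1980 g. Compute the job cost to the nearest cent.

Machine-time cost = 14.2 × 4.75, so $67.45.
Feedstock cost = 90.4 × 1980/1000 = $178.992.
Total = 67.45 + 178.992 + 27 = 273.442 ≈ $273.44.

$273.44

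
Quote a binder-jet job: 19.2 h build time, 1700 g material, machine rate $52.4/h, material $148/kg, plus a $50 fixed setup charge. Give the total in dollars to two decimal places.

$1307.68

Time charge: 52.4 × 19.2 → $1006.08.
Feedstock cost = 148 × 1700/1000, so $251.60.
Total = 1006.08 + 251.60 + 50 = $1307.68.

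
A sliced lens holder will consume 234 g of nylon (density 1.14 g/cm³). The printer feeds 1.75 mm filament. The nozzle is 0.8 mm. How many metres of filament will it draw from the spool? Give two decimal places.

85.34 m

Extruded volume: 234/1.14 = 205.2632 cm³ (205263.2 mm³).
Cross-section of 1.75 mm filament: π·(1.75/2)² = 2.4053 mm².
L = V/A = 205263.2/2.4053 = 85337.88 mm → 85.34 m.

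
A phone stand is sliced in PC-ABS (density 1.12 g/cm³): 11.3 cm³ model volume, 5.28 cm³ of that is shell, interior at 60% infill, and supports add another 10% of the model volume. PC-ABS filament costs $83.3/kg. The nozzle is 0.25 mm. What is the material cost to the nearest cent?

Interior volume: 11.3 − 5.28 → 6.02 cm³.
Deposited infill = 0.60 × 6.02, so 3.612 cm³.
Support: 0.10 × 11.3 → 1.13 cm³.
Total printed volume = 5.28 + 3.612 + 1.13, so 10.022 cm³.
Mass = 10.022 × 1.12, so 11.22464 g.
Cost = 11.22464 g / 1000 × $83.3/kg = $0.94.

$0.94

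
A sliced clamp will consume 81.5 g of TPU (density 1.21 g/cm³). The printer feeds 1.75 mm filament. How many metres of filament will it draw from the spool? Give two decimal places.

28.00 m

Volume = 81.5 g / 1.21 g·cm⁻³ = 67.3554 cm³ = 67355.4 mm³.
Cross-section of 1.75 mm filament: π·(1.75/2)² = 2.4053 mm².
L = V/A = 67355.4/2.4053 = 28002.91 mm → 28.00 m.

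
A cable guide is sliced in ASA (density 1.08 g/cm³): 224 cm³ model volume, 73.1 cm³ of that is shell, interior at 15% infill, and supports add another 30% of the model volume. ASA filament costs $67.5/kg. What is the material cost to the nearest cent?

Interior volume = 224 − 73.1, so 150.9 cm³.
Infill deposited: 0.15 × 150.9 → 22.635 cm³.
Support = 0.30 × 224 = 67.2 cm³.
Deposited volume = 73.1 + 22.635 + 67.2 = 162.935 cm³.
Mass = 162.935 × 1.08, so 175.9698 g.
Cost = 175.9698 g / 1000 × $67.5/kg = $11.88.

$11.88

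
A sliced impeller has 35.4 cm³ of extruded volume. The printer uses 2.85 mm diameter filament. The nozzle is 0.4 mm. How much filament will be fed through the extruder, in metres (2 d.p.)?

5.55 m

A = π r² = π × 1.425² = 6.3794 mm².
Length = 35.4 cm³ / 6.3794 mm² = 35400 / 6.3794 = 5549.11 mm = 5.55 m.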